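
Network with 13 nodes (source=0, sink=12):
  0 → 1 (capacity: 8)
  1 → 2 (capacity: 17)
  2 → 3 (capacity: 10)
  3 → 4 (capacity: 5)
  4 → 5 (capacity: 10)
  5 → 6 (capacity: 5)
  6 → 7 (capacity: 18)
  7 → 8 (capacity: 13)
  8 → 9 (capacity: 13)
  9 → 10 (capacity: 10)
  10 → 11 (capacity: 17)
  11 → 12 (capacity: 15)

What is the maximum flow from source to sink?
Maximum flow = 5

Max flow: 5

Flow assignment:
  0 → 1: 5/8
  1 → 2: 5/17
  2 → 3: 5/10
  3 → 4: 5/5
  4 → 5: 5/10
  5 → 6: 5/5
  6 → 7: 5/18
  7 → 8: 5/13
  8 → 9: 5/13
  9 → 10: 5/10
  10 → 11: 5/17
  11 → 12: 5/15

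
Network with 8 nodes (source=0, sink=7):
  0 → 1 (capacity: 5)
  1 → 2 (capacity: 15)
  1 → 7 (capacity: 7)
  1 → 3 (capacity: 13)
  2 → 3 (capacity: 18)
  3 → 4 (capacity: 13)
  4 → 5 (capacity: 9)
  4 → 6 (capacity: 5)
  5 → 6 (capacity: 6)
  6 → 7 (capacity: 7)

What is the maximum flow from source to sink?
Maximum flow = 5

Max flow: 5

Flow assignment:
  0 → 1: 5/5
  1 → 7: 5/7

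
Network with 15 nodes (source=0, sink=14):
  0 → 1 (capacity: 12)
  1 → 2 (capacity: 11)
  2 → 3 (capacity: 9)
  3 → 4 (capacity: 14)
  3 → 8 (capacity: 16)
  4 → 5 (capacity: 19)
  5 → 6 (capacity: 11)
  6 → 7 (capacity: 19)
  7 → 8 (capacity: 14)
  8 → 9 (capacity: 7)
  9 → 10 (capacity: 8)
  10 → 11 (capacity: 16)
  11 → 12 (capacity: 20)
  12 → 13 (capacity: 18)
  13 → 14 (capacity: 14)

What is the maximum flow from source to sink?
Maximum flow = 7

Max flow: 7

Flow assignment:
  0 → 1: 7/12
  1 → 2: 7/11
  2 → 3: 7/9
  3 → 8: 7/16
  8 → 9: 7/7
  9 → 10: 7/8
  10 → 11: 7/16
  11 → 12: 7/20
  12 → 13: 7/18
  13 → 14: 7/14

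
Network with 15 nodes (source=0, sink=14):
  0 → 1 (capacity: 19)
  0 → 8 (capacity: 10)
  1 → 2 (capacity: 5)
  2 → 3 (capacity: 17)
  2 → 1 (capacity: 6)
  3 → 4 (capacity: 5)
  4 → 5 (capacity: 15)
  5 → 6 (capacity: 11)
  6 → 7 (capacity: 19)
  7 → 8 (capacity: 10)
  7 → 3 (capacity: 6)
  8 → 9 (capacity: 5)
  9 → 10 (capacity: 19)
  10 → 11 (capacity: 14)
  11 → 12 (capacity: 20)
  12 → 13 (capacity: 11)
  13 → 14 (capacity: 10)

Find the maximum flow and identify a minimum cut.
Max flow = 5, Min cut edges: (8,9)

Maximum flow: 5
Minimum cut: (8,9)
Partition: S = [0, 1, 2, 3, 4, 5, 6, 7, 8], T = [9, 10, 11, 12, 13, 14]

Max-flow min-cut theorem verified: both equal 5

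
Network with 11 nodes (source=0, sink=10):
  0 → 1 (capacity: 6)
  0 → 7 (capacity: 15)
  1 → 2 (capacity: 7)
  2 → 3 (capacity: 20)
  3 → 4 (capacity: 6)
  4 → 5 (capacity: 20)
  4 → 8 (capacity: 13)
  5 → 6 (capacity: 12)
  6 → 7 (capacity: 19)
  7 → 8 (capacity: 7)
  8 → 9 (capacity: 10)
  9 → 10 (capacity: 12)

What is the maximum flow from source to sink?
Maximum flow = 10

Max flow: 10

Flow assignment:
  0 → 1: 6/6
  0 → 7: 4/15
  1 → 2: 6/7
  2 → 3: 6/20
  3 → 4: 6/6
  4 → 8: 6/13
  7 → 8: 4/7
  8 → 9: 10/10
  9 → 10: 10/12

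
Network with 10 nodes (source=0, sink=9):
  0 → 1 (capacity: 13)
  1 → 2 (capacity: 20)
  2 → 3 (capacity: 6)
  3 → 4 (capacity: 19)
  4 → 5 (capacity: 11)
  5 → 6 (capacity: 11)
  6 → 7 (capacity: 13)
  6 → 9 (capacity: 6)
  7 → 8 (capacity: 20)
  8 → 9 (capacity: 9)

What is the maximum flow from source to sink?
Maximum flow = 6

Max flow: 6

Flow assignment:
  0 → 1: 6/13
  1 → 2: 6/20
  2 → 3: 6/6
  3 → 4: 6/19
  4 → 5: 6/11
  5 → 6: 6/11
  6 → 9: 6/6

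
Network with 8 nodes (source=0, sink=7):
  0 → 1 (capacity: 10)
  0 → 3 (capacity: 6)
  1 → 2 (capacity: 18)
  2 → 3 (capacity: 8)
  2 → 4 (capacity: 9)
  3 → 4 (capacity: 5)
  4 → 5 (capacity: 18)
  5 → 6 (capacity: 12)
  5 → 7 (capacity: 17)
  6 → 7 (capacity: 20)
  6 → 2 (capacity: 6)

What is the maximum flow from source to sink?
Maximum flow = 14

Max flow: 14

Flow assignment:
  0 → 1: 10/10
  0 → 3: 4/6
  1 → 2: 10/18
  2 → 3: 1/8
  2 → 4: 9/9
  3 → 4: 5/5
  4 → 5: 14/18
  5 → 7: 14/17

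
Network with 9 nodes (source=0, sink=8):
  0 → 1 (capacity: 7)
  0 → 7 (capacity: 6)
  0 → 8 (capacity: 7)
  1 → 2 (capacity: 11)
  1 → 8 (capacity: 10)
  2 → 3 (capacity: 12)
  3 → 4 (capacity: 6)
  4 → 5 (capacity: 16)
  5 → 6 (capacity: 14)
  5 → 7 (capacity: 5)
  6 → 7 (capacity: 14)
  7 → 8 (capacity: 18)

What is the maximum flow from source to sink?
Maximum flow = 20

Max flow: 20

Flow assignment:
  0 → 1: 7/7
  0 → 7: 6/6
  0 → 8: 7/7
  1 → 8: 7/10
  7 → 8: 6/18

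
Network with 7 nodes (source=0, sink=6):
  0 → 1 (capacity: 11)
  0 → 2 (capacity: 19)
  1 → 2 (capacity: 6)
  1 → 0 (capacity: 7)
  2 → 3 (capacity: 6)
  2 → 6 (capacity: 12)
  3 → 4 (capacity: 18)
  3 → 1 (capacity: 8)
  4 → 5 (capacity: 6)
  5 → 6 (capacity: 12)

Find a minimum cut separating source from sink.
Min cut value = 18, edges: (2,6), (4,5)

Min cut value: 18
Partition: S = [0, 1, 2, 3, 4], T = [5, 6]
Cut edges: (2,6), (4,5)

By max-flow min-cut theorem, max flow = min cut = 18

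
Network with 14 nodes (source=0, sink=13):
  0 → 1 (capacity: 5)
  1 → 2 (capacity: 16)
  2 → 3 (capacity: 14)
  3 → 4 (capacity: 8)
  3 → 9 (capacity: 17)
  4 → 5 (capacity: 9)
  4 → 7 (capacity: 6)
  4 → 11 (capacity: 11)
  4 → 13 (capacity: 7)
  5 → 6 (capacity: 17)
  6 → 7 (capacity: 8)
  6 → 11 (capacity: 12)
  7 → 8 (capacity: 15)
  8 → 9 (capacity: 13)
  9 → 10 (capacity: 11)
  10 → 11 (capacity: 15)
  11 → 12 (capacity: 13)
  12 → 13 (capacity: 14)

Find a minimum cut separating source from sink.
Min cut value = 5, edges: (0,1)

Min cut value: 5
Partition: S = [0], T = [1, 2, 3, 4, 5, 6, 7, 8, 9, 10, 11, 12, 13]
Cut edges: (0,1)

By max-flow min-cut theorem, max flow = min cut = 5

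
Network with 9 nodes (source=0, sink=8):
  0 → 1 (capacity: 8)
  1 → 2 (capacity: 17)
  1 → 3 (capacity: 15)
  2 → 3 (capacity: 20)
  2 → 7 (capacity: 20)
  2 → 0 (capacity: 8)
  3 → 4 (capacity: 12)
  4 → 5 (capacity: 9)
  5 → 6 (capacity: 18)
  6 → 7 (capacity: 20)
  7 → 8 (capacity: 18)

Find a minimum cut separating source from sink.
Min cut value = 8, edges: (0,1)

Min cut value: 8
Partition: S = [0], T = [1, 2, 3, 4, 5, 6, 7, 8]
Cut edges: (0,1)

By max-flow min-cut theorem, max flow = min cut = 8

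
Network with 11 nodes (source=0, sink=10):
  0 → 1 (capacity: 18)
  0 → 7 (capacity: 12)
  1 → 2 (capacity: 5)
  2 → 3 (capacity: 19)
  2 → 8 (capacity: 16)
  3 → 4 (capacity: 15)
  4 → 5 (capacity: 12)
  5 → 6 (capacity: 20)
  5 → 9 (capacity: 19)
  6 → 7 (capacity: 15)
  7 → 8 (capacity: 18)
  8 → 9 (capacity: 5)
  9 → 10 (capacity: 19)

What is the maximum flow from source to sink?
Maximum flow = 10

Max flow: 10

Flow assignment:
  0 → 1: 5/18
  0 → 7: 5/12
  1 → 2: 5/5
  2 → 3: 5/19
  3 → 4: 5/15
  4 → 5: 5/12
  5 → 9: 5/19
  7 → 8: 5/18
  8 → 9: 5/5
  9 → 10: 10/19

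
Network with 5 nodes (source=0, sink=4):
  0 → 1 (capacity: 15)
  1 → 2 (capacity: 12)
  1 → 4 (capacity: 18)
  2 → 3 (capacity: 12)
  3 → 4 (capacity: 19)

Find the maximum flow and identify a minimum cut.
Max flow = 15, Min cut edges: (0,1)

Maximum flow: 15
Minimum cut: (0,1)
Partition: S = [0], T = [1, 2, 3, 4]

Max-flow min-cut theorem verified: both equal 15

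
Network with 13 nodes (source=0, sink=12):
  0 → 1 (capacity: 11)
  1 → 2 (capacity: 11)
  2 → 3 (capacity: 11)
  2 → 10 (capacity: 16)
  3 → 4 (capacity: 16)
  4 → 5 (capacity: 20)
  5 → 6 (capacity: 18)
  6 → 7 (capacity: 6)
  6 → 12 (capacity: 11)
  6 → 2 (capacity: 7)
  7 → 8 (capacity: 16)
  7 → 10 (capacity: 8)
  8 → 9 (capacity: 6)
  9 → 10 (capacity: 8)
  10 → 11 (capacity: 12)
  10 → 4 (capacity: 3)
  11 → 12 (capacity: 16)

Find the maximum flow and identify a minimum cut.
Max flow = 11, Min cut edges: (1,2)

Maximum flow: 11
Minimum cut: (1,2)
Partition: S = [0, 1], T = [2, 3, 4, 5, 6, 7, 8, 9, 10, 11, 12]

Max-flow min-cut theorem verified: both equal 11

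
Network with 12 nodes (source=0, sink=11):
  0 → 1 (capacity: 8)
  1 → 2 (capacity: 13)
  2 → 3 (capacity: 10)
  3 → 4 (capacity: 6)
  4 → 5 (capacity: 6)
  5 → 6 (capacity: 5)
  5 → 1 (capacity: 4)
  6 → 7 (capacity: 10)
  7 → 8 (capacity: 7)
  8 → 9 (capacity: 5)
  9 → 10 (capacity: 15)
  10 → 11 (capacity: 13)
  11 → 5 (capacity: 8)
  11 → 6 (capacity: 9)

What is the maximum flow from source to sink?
Maximum flow = 5

Max flow: 5

Flow assignment:
  0 → 1: 5/8
  1 → 2: 6/13
  2 → 3: 6/10
  3 → 4: 6/6
  4 → 5: 6/6
  5 → 6: 5/5
  5 → 1: 1/4
  6 → 7: 5/10
  7 → 8: 5/7
  8 → 9: 5/5
  9 → 10: 5/15
  10 → 11: 5/13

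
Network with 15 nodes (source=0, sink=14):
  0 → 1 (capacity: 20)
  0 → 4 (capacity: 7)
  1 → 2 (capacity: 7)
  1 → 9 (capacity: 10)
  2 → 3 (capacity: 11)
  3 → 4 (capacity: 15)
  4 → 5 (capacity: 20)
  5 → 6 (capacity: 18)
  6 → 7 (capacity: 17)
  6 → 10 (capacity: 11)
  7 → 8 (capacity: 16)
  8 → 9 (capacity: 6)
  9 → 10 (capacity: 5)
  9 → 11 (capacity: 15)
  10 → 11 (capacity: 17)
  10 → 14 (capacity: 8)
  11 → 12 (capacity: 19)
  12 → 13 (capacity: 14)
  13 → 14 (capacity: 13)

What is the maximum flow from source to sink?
Maximum flow = 21

Max flow: 21

Flow assignment:
  0 → 1: 14/20
  0 → 4: 7/7
  1 → 2: 7/7
  1 → 9: 7/10
  2 → 3: 7/11
  3 → 4: 7/15
  4 → 5: 14/20
  5 → 6: 14/18
  6 → 7: 3/17
  6 → 10: 11/11
  7 → 8: 3/16
  8 → 9: 3/6
  9 → 10: 5/5
  9 → 11: 5/15
  10 → 11: 8/17
  10 → 14: 8/8
  11 → 12: 13/19
  12 → 13: 13/14
  13 → 14: 13/13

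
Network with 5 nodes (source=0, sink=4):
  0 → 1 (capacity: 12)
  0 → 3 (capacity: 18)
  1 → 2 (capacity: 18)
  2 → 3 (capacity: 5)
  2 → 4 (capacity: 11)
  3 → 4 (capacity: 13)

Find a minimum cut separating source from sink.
Min cut value = 24, edges: (2,4), (3,4)

Min cut value: 24
Partition: S = [0, 1, 2, 3], T = [4]
Cut edges: (2,4), (3,4)

By max-flow min-cut theorem, max flow = min cut = 24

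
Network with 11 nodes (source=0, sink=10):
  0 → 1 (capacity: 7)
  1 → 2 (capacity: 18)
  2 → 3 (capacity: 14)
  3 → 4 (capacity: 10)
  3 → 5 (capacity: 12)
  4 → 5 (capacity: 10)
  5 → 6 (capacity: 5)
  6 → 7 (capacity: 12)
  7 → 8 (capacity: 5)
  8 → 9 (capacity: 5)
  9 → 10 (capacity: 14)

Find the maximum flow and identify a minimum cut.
Max flow = 5, Min cut edges: (8,9)

Maximum flow: 5
Minimum cut: (8,9)
Partition: S = [0, 1, 2, 3, 4, 5, 6, 7, 8], T = [9, 10]

Max-flow min-cut theorem verified: both equal 5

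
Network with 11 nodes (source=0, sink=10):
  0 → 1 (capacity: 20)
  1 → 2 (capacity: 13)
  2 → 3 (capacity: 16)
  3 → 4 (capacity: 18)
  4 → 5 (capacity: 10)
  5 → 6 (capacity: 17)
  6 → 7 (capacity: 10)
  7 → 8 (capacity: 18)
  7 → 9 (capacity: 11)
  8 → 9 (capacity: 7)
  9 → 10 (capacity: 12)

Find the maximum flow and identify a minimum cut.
Max flow = 10, Min cut edges: (6,7)

Maximum flow: 10
Minimum cut: (6,7)
Partition: S = [0, 1, 2, 3, 4, 5, 6], T = [7, 8, 9, 10]

Max-flow min-cut theorem verified: both equal 10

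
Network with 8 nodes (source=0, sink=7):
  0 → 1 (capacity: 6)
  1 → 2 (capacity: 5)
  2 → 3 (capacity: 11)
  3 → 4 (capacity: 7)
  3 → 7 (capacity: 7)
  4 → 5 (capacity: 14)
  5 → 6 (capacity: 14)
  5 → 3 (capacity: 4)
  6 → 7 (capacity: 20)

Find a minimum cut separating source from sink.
Min cut value = 5, edges: (1,2)

Min cut value: 5
Partition: S = [0, 1], T = [2, 3, 4, 5, 6, 7]
Cut edges: (1,2)

By max-flow min-cut theorem, max flow = min cut = 5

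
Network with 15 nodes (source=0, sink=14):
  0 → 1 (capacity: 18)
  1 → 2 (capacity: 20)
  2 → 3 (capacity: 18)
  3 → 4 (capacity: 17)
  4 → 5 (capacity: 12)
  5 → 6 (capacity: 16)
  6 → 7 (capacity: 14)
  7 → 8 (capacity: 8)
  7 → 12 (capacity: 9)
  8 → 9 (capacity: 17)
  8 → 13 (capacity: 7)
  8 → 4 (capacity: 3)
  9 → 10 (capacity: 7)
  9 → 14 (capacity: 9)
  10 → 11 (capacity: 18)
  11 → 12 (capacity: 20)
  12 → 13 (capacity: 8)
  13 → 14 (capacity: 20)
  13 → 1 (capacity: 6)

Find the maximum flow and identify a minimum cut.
Max flow = 12, Min cut edges: (4,5)

Maximum flow: 12
Minimum cut: (4,5)
Partition: S = [0, 1, 2, 3, 4], T = [5, 6, 7, 8, 9, 10, 11, 12, 13, 14]

Max-flow min-cut theorem verified: both equal 12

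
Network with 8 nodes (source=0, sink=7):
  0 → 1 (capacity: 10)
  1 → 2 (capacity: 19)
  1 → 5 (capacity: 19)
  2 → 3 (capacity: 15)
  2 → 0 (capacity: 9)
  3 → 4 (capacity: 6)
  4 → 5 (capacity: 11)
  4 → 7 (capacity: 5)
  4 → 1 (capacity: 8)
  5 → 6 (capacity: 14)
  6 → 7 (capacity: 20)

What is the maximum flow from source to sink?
Maximum flow = 10

Max flow: 10

Flow assignment:
  0 → 1: 10/10
  1 → 5: 10/19
  5 → 6: 10/14
  6 → 7: 10/20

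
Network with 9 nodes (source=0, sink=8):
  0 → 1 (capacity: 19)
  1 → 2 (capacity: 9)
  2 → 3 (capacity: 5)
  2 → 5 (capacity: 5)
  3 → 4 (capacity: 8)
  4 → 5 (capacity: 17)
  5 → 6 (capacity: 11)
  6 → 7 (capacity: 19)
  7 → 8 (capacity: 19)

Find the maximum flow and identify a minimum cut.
Max flow = 9, Min cut edges: (1,2)

Maximum flow: 9
Minimum cut: (1,2)
Partition: S = [0, 1], T = [2, 3, 4, 5, 6, 7, 8]

Max-flow min-cut theorem verified: both equal 9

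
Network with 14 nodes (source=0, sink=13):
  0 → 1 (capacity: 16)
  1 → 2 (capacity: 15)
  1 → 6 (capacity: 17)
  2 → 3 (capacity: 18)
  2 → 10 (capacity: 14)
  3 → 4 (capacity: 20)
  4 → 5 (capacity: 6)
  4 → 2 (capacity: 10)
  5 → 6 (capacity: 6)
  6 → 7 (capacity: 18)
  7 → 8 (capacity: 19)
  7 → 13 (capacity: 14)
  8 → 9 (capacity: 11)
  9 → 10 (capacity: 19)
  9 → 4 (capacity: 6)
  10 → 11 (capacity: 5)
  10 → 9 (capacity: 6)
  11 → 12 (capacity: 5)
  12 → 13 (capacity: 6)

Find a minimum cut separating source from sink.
Min cut value = 16, edges: (0,1)

Min cut value: 16
Partition: S = [0], T = [1, 2, 3, 4, 5, 6, 7, 8, 9, 10, 11, 12, 13]
Cut edges: (0,1)

By max-flow min-cut theorem, max flow = min cut = 16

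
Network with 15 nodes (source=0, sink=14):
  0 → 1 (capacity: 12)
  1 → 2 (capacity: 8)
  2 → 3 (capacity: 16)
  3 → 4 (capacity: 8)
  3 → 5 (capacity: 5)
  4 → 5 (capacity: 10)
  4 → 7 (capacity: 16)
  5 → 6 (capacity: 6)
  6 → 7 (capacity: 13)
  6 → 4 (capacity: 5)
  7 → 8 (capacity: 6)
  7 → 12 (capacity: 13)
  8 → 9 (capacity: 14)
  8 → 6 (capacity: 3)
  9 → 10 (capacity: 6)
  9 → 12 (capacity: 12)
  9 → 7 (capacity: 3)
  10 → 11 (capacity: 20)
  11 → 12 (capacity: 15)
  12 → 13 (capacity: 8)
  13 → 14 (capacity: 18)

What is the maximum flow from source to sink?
Maximum flow = 8

Max flow: 8

Flow assignment:
  0 → 1: 8/12
  1 → 2: 8/8
  2 → 3: 8/16
  3 → 4: 8/8
  4 → 7: 8/16
  7 → 12: 8/13
  12 → 13: 8/8
  13 → 14: 8/18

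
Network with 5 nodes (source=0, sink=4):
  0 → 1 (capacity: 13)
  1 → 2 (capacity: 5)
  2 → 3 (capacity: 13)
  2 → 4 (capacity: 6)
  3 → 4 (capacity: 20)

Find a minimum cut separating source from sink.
Min cut value = 5, edges: (1,2)

Min cut value: 5
Partition: S = [0, 1], T = [2, 3, 4]
Cut edges: (1,2)

By max-flow min-cut theorem, max flow = min cut = 5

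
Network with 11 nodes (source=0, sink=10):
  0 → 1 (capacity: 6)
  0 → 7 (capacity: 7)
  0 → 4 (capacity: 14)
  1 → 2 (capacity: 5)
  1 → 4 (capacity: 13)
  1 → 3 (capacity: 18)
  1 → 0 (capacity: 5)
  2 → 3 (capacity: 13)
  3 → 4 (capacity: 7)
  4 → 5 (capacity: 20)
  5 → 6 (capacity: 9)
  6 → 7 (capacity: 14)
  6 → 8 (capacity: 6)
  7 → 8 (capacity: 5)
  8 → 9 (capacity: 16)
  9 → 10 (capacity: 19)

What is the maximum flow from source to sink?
Maximum flow = 11

Max flow: 11

Flow assignment:
  0 → 1: 6/6
  0 → 7: 2/7
  0 → 4: 3/14
  1 → 4: 6/13
  4 → 5: 9/20
  5 → 6: 9/9
  6 → 7: 3/14
  6 → 8: 6/6
  7 → 8: 5/5
  8 → 9: 11/16
  9 → 10: 11/19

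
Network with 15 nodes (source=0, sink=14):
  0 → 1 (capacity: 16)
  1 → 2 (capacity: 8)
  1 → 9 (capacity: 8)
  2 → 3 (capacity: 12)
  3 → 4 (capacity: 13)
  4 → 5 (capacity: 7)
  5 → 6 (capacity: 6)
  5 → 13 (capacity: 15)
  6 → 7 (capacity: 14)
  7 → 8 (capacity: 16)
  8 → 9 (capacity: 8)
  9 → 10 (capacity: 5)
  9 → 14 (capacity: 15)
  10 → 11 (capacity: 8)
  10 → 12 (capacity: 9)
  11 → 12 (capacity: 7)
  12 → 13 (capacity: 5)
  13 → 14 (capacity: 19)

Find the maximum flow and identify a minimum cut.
Max flow = 15, Min cut edges: (1,9), (4,5)

Maximum flow: 15
Minimum cut: (1,9), (4,5)
Partition: S = [0, 1, 2, 3, 4], T = [5, 6, 7, 8, 9, 10, 11, 12, 13, 14]

Max-flow min-cut theorem verified: both equal 15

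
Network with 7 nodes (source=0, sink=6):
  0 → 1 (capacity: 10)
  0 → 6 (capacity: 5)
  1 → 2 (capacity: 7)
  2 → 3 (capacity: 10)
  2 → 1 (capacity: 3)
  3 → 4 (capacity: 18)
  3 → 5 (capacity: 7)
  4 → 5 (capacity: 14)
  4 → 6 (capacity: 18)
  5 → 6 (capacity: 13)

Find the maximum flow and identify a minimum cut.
Max flow = 12, Min cut edges: (0,6), (1,2)

Maximum flow: 12
Minimum cut: (0,6), (1,2)
Partition: S = [0, 1], T = [2, 3, 4, 5, 6]

Max-flow min-cut theorem verified: both equal 12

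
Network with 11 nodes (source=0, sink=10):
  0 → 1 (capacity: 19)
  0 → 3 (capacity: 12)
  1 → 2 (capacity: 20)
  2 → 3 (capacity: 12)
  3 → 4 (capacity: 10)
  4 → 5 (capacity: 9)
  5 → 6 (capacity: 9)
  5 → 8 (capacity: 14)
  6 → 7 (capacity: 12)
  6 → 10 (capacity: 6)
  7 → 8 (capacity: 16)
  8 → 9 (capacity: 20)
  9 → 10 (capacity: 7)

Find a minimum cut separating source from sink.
Min cut value = 9, edges: (4,5)

Min cut value: 9
Partition: S = [0, 1, 2, 3, 4], T = [5, 6, 7, 8, 9, 10]
Cut edges: (4,5)

By max-flow min-cut theorem, max flow = min cut = 9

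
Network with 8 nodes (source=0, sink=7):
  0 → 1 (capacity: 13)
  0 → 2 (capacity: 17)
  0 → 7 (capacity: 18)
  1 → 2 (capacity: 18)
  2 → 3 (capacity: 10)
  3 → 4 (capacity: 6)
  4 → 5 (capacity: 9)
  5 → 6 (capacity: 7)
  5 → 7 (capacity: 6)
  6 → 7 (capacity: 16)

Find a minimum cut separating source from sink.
Min cut value = 24, edges: (0,7), (3,4)

Min cut value: 24
Partition: S = [0, 1, 2, 3], T = [4, 5, 6, 7]
Cut edges: (0,7), (3,4)

By max-flow min-cut theorem, max flow = min cut = 24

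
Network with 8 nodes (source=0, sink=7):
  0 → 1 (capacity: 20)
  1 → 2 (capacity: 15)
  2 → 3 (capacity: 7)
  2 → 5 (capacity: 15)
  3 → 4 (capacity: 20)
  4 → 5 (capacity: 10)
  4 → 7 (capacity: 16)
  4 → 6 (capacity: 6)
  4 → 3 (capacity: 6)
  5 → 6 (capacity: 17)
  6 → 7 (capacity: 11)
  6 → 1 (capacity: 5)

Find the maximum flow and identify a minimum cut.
Max flow = 15, Min cut edges: (1,2)

Maximum flow: 15
Minimum cut: (1,2)
Partition: S = [0, 1], T = [2, 3, 4, 5, 6, 7]

Max-flow min-cut theorem verified: both equal 15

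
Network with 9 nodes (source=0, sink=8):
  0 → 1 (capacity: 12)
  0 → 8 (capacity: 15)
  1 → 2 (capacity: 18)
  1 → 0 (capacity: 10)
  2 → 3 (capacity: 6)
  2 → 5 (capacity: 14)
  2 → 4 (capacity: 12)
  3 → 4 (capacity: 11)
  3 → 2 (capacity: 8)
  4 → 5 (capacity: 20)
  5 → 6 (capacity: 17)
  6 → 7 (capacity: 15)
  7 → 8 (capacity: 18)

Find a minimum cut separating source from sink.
Min cut value = 27, edges: (0,1), (0,8)

Min cut value: 27
Partition: S = [0], T = [1, 2, 3, 4, 5, 6, 7, 8]
Cut edges: (0,1), (0,8)

By max-flow min-cut theorem, max flow = min cut = 27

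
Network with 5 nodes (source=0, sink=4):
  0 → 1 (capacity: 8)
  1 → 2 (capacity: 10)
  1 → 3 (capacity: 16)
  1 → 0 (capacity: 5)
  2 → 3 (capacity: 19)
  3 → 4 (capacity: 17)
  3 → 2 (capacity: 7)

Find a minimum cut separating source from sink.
Min cut value = 8, edges: (0,1)

Min cut value: 8
Partition: S = [0], T = [1, 2, 3, 4]
Cut edges: (0,1)

By max-flow min-cut theorem, max flow = min cut = 8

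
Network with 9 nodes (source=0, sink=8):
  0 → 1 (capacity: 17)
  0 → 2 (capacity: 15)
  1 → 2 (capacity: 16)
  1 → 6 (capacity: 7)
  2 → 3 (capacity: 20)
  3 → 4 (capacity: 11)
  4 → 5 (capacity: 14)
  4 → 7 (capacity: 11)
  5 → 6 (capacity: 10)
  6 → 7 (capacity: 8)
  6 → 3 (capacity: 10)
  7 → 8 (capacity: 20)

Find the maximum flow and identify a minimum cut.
Max flow = 18, Min cut edges: (1,6), (3,4)

Maximum flow: 18
Minimum cut: (1,6), (3,4)
Partition: S = [0, 1, 2, 3], T = [4, 5, 6, 7, 8]

Max-flow min-cut theorem verified: both equal 18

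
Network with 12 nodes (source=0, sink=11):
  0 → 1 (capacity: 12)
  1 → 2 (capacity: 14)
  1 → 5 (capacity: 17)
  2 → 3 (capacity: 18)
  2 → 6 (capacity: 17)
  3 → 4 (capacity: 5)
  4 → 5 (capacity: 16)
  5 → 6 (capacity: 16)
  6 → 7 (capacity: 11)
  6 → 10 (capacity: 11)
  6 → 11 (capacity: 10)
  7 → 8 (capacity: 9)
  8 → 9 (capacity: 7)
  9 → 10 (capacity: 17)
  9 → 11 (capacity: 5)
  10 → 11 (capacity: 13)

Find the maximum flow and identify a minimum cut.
Max flow = 12, Min cut edges: (0,1)

Maximum flow: 12
Minimum cut: (0,1)
Partition: S = [0], T = [1, 2, 3, 4, 5, 6, 7, 8, 9, 10, 11]

Max-flow min-cut theorem verified: both equal 12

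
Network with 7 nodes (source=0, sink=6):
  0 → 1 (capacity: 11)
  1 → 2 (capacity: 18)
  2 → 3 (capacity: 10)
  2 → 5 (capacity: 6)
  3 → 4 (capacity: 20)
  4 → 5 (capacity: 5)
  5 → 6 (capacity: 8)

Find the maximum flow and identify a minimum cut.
Max flow = 8, Min cut edges: (5,6)

Maximum flow: 8
Minimum cut: (5,6)
Partition: S = [0, 1, 2, 3, 4, 5], T = [6]

Max-flow min-cut theorem verified: both equal 8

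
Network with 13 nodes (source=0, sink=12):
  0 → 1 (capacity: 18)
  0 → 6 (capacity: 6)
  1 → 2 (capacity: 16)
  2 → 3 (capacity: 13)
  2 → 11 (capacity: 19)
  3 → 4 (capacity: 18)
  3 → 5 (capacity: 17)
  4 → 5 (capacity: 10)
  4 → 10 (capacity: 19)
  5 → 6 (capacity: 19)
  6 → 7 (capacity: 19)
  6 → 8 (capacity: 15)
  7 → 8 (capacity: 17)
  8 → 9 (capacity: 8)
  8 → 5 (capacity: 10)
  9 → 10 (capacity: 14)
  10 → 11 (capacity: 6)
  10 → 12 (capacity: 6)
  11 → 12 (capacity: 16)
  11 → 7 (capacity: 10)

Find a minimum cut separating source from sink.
Min cut value = 22, edges: (10,12), (11,12)

Min cut value: 22
Partition: S = [0, 1, 2, 3, 4, 5, 6, 7, 8, 9, 10, 11], T = [12]
Cut edges: (10,12), (11,12)

By max-flow min-cut theorem, max flow = min cut = 22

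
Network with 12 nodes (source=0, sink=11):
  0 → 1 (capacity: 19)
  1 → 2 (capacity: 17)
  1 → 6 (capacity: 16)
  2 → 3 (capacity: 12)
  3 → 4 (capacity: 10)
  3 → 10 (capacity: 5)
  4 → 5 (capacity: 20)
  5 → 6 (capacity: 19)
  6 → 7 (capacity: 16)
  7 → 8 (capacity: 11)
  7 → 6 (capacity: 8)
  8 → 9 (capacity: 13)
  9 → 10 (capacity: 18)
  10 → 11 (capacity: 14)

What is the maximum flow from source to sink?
Maximum flow = 14

Max flow: 14

Flow assignment:
  0 → 1: 14/19
  1 → 2: 3/17
  1 → 6: 11/16
  2 → 3: 3/12
  3 → 10: 3/5
  6 → 7: 11/16
  7 → 8: 11/11
  8 → 9: 11/13
  9 → 10: 11/18
  10 → 11: 14/14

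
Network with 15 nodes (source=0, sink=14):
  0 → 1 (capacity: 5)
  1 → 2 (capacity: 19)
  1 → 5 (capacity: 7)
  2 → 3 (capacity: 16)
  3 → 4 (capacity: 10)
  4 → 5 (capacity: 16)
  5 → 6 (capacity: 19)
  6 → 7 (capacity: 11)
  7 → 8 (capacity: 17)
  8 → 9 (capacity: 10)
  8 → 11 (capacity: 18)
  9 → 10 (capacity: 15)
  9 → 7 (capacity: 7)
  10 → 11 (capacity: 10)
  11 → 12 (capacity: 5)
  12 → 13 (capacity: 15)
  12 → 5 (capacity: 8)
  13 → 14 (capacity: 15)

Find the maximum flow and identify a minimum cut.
Max flow = 5, Min cut edges: (11,12)

Maximum flow: 5
Minimum cut: (11,12)
Partition: S = [0, 1, 2, 3, 4, 5, 6, 7, 8, 9, 10, 11], T = [12, 13, 14]

Max-flow min-cut theorem verified: both equal 5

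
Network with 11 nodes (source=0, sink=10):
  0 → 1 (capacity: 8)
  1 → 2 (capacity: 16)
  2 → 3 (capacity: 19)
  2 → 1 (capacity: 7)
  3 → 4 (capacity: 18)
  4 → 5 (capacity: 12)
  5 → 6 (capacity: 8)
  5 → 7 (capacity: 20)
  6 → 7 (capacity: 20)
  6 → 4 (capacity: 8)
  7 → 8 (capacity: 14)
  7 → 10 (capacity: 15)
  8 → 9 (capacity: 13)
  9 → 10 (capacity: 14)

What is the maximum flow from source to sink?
Maximum flow = 8

Max flow: 8

Flow assignment:
  0 → 1: 8/8
  1 → 2: 8/16
  2 → 3: 8/19
  3 → 4: 8/18
  4 → 5: 8/12
  5 → 7: 8/20
  7 → 10: 8/15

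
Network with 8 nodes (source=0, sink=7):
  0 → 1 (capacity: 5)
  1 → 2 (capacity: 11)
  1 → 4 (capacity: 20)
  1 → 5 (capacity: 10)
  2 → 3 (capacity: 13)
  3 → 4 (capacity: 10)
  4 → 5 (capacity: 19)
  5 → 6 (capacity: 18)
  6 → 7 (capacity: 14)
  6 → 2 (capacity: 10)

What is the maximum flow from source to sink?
Maximum flow = 5

Max flow: 5

Flow assignment:
  0 → 1: 5/5
  1 → 5: 5/10
  5 → 6: 5/18
  6 → 7: 5/14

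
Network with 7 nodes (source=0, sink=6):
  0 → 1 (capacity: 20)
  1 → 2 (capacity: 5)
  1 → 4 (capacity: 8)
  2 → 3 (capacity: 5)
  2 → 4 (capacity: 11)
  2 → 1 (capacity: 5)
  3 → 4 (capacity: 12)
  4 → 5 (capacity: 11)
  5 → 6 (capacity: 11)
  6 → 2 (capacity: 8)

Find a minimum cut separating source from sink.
Min cut value = 11, edges: (5,6)

Min cut value: 11
Partition: S = [0, 1, 2, 3, 4, 5], T = [6]
Cut edges: (5,6)

By max-flow min-cut theorem, max flow = min cut = 11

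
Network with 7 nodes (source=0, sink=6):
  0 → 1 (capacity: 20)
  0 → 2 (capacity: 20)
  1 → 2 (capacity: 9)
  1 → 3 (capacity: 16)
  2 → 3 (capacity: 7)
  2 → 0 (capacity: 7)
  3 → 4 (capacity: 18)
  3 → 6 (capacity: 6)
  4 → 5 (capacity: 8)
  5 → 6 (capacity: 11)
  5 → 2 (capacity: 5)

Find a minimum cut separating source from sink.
Min cut value = 14, edges: (3,6), (4,5)

Min cut value: 14
Partition: S = [0, 1, 2, 3, 4], T = [5, 6]
Cut edges: (3,6), (4,5)

By max-flow min-cut theorem, max flow = min cut = 14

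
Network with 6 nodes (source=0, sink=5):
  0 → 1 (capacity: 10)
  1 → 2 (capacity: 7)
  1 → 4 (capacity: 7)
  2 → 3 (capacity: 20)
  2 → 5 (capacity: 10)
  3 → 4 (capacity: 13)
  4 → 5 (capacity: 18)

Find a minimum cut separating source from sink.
Min cut value = 10, edges: (0,1)

Min cut value: 10
Partition: S = [0], T = [1, 2, 3, 4, 5]
Cut edges: (0,1)

By max-flow min-cut theorem, max flow = min cut = 10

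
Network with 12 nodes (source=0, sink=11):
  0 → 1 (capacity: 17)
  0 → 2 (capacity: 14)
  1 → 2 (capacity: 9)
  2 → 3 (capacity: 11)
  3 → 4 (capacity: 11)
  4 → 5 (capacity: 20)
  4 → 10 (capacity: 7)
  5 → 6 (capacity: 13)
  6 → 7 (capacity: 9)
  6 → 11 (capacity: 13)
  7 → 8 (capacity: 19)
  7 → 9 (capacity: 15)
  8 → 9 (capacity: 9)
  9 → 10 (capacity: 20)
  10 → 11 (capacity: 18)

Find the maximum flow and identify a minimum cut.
Max flow = 11, Min cut edges: (3,4)

Maximum flow: 11
Minimum cut: (3,4)
Partition: S = [0, 1, 2, 3], T = [4, 5, 6, 7, 8, 9, 10, 11]

Max-flow min-cut theorem verified: both equal 11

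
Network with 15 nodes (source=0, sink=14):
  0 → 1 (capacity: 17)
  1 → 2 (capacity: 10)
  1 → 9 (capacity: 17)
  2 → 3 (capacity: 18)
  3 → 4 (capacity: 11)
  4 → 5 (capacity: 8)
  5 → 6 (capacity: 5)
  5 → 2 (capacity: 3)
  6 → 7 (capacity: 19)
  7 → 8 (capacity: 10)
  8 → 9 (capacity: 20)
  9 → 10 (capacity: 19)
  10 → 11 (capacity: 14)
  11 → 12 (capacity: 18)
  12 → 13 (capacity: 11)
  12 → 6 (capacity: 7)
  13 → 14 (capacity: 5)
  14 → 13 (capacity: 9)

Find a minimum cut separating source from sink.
Min cut value = 5, edges: (13,14)

Min cut value: 5
Partition: S = [0, 1, 2, 3, 4, 5, 6, 7, 8, 9, 10, 11, 12, 13], T = [14]
Cut edges: (13,14)

By max-flow min-cut theorem, max flow = min cut = 5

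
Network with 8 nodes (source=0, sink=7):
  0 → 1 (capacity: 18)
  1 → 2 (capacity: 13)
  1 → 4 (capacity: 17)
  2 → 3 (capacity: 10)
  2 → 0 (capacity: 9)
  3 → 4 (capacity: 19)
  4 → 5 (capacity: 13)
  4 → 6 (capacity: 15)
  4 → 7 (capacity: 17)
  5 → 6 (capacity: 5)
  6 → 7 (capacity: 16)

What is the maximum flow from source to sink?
Maximum flow = 18

Max flow: 18

Flow assignment:
  0 → 1: 18/18
  1 → 2: 1/13
  1 → 4: 17/17
  2 → 3: 1/10
  3 → 4: 1/19
  4 → 6: 1/15
  4 → 7: 17/17
  6 → 7: 1/16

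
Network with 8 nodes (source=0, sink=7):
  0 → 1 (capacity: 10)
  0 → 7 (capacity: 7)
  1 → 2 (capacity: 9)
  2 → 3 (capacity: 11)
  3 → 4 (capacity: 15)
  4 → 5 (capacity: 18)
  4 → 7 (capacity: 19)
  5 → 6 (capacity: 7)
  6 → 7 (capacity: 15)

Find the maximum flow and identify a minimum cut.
Max flow = 16, Min cut edges: (0,7), (1,2)

Maximum flow: 16
Minimum cut: (0,7), (1,2)
Partition: S = [0, 1], T = [2, 3, 4, 5, 6, 7]

Max-flow min-cut theorem verified: both equal 16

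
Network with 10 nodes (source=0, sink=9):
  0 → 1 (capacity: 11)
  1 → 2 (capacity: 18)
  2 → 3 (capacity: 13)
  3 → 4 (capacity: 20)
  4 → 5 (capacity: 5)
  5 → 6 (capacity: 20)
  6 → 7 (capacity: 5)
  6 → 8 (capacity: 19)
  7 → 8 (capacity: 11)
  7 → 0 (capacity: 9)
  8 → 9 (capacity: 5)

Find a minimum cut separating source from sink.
Min cut value = 5, edges: (8,9)

Min cut value: 5
Partition: S = [0, 1, 2, 3, 4, 5, 6, 7, 8], T = [9]
Cut edges: (8,9)

By max-flow min-cut theorem, max flow = min cut = 5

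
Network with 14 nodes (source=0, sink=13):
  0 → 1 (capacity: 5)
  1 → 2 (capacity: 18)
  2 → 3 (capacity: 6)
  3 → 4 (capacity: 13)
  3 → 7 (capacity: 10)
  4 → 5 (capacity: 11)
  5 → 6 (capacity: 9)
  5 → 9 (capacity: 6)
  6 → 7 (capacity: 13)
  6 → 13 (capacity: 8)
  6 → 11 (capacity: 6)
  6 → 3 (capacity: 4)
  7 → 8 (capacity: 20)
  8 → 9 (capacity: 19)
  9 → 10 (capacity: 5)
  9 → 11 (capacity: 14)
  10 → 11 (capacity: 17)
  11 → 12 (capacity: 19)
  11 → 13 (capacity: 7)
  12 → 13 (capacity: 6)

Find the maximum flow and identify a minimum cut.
Max flow = 5, Min cut edges: (0,1)

Maximum flow: 5
Minimum cut: (0,1)
Partition: S = [0], T = [1, 2, 3, 4, 5, 6, 7, 8, 9, 10, 11, 12, 13]

Max-flow min-cut theorem verified: both equal 5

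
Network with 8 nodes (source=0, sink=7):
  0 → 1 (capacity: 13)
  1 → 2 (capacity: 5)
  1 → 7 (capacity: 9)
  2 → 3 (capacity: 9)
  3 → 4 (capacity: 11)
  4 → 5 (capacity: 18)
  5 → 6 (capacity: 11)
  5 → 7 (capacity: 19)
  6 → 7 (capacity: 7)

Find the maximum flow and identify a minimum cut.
Max flow = 13, Min cut edges: (0,1)

Maximum flow: 13
Minimum cut: (0,1)
Partition: S = [0], T = [1, 2, 3, 4, 5, 6, 7]

Max-flow min-cut theorem verified: both equal 13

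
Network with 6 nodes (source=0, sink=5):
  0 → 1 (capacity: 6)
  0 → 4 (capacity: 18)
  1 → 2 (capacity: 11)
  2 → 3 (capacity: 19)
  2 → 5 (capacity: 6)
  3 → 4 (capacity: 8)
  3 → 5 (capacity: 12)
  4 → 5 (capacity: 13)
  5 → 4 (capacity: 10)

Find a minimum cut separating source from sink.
Min cut value = 19, edges: (0,1), (4,5)

Min cut value: 19
Partition: S = [0, 4], T = [1, 2, 3, 5]
Cut edges: (0,1), (4,5)

By max-flow min-cut theorem, max flow = min cut = 19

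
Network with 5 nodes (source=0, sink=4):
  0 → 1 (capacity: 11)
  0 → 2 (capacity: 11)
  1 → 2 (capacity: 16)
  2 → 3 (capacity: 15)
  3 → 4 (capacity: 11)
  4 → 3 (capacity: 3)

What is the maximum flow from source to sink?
Maximum flow = 11

Max flow: 11

Flow assignment:
  0 → 1: 11/11
  1 → 2: 11/16
  2 → 3: 11/15
  3 → 4: 11/11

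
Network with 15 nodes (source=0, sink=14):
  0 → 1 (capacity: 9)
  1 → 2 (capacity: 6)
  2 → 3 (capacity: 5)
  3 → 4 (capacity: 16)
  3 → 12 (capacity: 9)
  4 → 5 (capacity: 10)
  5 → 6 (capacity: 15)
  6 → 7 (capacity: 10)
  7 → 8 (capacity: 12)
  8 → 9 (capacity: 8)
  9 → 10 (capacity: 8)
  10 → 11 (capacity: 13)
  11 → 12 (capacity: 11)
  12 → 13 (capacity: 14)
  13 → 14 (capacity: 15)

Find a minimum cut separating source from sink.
Min cut value = 5, edges: (2,3)

Min cut value: 5
Partition: S = [0, 1, 2], T = [3, 4, 5, 6, 7, 8, 9, 10, 11, 12, 13, 14]
Cut edges: (2,3)

By max-flow min-cut theorem, max flow = min cut = 5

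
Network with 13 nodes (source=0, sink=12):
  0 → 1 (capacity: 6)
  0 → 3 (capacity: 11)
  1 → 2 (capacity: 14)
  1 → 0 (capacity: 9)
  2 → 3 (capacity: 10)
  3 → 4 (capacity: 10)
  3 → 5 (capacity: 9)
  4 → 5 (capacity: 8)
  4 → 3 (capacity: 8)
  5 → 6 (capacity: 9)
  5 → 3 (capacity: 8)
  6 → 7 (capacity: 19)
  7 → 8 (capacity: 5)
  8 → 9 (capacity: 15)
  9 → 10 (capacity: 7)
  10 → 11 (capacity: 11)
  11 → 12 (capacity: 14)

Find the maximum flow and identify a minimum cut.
Max flow = 5, Min cut edges: (7,8)

Maximum flow: 5
Minimum cut: (7,8)
Partition: S = [0, 1, 2, 3, 4, 5, 6, 7], T = [8, 9, 10, 11, 12]

Max-flow min-cut theorem verified: both equal 5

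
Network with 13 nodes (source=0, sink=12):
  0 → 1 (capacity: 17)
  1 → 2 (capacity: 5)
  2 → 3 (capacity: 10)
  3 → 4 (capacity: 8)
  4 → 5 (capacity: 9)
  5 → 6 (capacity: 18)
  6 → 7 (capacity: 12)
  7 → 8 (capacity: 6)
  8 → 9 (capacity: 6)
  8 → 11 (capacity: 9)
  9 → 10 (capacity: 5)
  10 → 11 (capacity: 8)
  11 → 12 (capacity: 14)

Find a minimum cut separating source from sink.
Min cut value = 5, edges: (1,2)

Min cut value: 5
Partition: S = [0, 1], T = [2, 3, 4, 5, 6, 7, 8, 9, 10, 11, 12]
Cut edges: (1,2)

By max-flow min-cut theorem, max flow = min cut = 5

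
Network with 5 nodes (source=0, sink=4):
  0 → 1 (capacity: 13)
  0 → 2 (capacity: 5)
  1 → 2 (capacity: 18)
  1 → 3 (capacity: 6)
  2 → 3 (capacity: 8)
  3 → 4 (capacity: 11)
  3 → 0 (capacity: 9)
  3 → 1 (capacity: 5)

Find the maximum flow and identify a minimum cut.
Max flow = 11, Min cut edges: (3,4)

Maximum flow: 11
Minimum cut: (3,4)
Partition: S = [0, 1, 2, 3], T = [4]

Max-flow min-cut theorem verified: both equal 11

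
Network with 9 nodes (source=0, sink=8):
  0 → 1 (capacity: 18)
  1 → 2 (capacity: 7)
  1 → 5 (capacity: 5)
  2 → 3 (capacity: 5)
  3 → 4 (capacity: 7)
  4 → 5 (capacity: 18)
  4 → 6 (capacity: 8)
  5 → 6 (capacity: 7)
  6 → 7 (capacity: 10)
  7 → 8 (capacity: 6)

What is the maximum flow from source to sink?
Maximum flow = 6

Max flow: 6

Flow assignment:
  0 → 1: 6/18
  1 → 2: 5/7
  1 → 5: 1/5
  2 → 3: 5/5
  3 → 4: 5/7
  4 → 6: 5/8
  5 → 6: 1/7
  6 → 7: 6/10
  7 → 8: 6/6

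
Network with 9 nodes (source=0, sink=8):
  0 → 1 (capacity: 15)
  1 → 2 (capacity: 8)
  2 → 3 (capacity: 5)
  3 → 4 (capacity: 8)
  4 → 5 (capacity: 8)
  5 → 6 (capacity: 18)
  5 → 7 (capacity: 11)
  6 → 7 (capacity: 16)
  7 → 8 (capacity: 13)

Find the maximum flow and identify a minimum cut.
Max flow = 5, Min cut edges: (2,3)

Maximum flow: 5
Minimum cut: (2,3)
Partition: S = [0, 1, 2], T = [3, 4, 5, 6, 7, 8]

Max-flow min-cut theorem verified: both equal 5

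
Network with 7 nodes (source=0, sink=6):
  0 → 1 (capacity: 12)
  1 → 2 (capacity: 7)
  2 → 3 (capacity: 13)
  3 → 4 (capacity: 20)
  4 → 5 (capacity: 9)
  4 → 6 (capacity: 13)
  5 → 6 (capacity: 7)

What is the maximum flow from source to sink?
Maximum flow = 7

Max flow: 7

Flow assignment:
  0 → 1: 7/12
  1 → 2: 7/7
  2 → 3: 7/13
  3 → 4: 7/20
  4 → 6: 7/13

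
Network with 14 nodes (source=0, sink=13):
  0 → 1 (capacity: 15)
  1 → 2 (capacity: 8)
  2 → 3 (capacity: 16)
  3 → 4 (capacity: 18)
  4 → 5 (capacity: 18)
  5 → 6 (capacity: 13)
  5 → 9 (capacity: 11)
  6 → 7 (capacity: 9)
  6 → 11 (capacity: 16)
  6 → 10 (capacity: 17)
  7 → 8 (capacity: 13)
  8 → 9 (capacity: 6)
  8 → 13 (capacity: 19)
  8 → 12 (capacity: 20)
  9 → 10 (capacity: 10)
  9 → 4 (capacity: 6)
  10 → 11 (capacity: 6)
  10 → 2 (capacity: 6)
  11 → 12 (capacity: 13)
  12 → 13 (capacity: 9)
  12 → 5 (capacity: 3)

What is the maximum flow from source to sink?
Maximum flow = 8

Max flow: 8

Flow assignment:
  0 → 1: 8/15
  1 → 2: 8/8
  2 → 3: 8/16
  3 → 4: 8/18
  4 → 5: 8/18
  5 → 6: 8/13
  6 → 7: 8/9
  7 → 8: 8/13
  8 → 13: 8/19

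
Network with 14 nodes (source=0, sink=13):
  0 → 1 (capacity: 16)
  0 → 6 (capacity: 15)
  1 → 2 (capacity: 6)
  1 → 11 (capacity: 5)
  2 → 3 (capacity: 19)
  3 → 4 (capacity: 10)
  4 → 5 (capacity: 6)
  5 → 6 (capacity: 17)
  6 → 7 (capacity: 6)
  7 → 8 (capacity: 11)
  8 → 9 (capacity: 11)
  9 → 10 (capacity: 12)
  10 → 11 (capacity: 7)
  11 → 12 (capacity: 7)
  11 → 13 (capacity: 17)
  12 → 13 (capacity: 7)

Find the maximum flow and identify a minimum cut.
Max flow = 11, Min cut edges: (1,11), (6,7)

Maximum flow: 11
Minimum cut: (1,11), (6,7)
Partition: S = [0, 1, 2, 3, 4, 5, 6], T = [7, 8, 9, 10, 11, 12, 13]

Max-flow min-cut theorem verified: both equal 11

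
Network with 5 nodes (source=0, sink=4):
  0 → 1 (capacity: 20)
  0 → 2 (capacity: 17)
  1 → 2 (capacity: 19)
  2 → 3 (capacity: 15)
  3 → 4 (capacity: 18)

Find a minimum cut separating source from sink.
Min cut value = 15, edges: (2,3)

Min cut value: 15
Partition: S = [0, 1, 2], T = [3, 4]
Cut edges: (2,3)

By max-flow min-cut theorem, max flow = min cut = 15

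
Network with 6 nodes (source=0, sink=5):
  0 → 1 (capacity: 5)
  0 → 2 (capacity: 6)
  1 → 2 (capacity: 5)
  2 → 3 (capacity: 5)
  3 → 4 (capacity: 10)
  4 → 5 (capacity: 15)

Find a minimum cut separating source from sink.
Min cut value = 5, edges: (2,3)

Min cut value: 5
Partition: S = [0, 1, 2], T = [3, 4, 5]
Cut edges: (2,3)

By max-flow min-cut theorem, max flow = min cut = 5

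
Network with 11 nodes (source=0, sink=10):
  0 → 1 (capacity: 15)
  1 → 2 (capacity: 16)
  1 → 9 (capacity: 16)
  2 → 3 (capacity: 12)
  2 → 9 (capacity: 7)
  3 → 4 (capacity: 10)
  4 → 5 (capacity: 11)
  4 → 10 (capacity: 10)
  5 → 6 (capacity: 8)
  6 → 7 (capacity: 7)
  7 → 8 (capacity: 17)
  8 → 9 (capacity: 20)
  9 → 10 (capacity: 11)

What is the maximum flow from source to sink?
Maximum flow = 15

Max flow: 15

Flow assignment:
  0 → 1: 15/15
  1 → 2: 4/16
  1 → 9: 11/16
  2 → 3: 4/12
  3 → 4: 4/10
  4 → 10: 4/10
  9 → 10: 11/11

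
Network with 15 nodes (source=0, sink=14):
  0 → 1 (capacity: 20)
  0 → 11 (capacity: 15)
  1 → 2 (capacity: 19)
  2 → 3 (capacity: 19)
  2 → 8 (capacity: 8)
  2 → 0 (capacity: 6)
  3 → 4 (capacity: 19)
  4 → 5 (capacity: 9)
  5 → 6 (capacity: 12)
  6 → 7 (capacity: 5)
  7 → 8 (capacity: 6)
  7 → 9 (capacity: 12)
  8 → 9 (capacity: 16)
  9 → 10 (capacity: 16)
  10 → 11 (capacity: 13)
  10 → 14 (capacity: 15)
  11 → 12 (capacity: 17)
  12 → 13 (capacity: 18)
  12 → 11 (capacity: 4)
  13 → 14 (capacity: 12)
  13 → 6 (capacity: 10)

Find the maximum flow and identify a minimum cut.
Max flow = 25, Min cut edges: (2,8), (6,7), (13,14)

Maximum flow: 25
Minimum cut: (2,8), (6,7), (13,14)
Partition: S = [0, 1, 2, 3, 4, 5, 6, 11, 12, 13], T = [7, 8, 9, 10, 14]

Max-flow min-cut theorem verified: both equal 25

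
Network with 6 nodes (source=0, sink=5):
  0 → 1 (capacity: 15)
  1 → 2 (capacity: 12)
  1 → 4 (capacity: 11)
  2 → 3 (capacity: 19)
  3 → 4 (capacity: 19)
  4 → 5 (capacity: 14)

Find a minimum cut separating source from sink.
Min cut value = 14, edges: (4,5)

Min cut value: 14
Partition: S = [0, 1, 2, 3, 4], T = [5]
Cut edges: (4,5)

By max-flow min-cut theorem, max flow = min cut = 14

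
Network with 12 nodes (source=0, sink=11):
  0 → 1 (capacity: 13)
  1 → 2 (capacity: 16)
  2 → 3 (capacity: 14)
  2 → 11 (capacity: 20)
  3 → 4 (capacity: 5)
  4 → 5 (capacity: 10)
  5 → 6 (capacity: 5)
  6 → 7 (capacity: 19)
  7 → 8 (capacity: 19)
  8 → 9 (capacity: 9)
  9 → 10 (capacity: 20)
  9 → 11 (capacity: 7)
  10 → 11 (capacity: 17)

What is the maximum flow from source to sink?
Maximum flow = 13

Max flow: 13

Flow assignment:
  0 → 1: 13/13
  1 → 2: 13/16
  2 → 11: 13/20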